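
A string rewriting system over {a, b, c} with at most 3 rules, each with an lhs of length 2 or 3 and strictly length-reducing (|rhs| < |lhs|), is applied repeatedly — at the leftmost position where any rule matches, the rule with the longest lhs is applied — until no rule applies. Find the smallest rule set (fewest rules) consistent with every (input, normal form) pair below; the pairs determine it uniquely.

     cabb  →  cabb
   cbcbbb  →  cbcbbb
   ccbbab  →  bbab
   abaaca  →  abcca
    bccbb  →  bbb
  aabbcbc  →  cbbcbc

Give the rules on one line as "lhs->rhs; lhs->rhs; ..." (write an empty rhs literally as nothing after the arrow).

  | cabb
  | cbcbbb
  | ccbbab => bbab
  | abaaca => abcca

aa->c; ccb->b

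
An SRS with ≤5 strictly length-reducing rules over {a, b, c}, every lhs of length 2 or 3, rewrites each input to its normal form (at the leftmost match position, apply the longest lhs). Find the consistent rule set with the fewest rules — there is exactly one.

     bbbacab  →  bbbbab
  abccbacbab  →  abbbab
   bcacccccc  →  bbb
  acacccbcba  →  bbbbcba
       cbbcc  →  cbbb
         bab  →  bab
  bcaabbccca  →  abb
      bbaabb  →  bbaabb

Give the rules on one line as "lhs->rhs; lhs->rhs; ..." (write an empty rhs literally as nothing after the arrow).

ac->b; acb->; bca->; cc->b

  | bbbacab => bbbbab
  | abccbacbab => abbbacbab => abbbab
  | bcacccccc => cccccc => bcccc => bbcc => bbb
  | acacccbcba => bacccbcba => bbccbcba => bbbbcba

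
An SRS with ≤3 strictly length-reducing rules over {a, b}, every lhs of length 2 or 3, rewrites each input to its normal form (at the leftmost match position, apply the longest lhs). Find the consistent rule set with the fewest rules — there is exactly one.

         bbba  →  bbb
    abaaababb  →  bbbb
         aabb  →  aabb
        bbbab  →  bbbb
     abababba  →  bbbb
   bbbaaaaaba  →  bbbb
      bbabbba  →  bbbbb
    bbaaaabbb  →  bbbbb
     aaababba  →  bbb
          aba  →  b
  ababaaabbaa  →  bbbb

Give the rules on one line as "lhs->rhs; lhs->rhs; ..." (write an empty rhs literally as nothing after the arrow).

aba->ba; ba->b

  | bbba => bbb
  | abaaababb => baaababb => baababb => bababb => bbabb => bbbb
  | aabb
  | bbbab => bbbb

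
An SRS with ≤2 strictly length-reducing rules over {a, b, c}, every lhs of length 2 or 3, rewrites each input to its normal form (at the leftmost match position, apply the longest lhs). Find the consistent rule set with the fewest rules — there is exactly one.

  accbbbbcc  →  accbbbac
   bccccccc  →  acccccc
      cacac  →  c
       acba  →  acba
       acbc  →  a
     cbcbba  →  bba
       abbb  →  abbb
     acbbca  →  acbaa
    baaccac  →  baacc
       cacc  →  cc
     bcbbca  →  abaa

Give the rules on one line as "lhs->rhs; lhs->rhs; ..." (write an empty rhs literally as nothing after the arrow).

  | accbbbbcc => accbbbac
  | bccccccc => acccccc
  | cacac => cac => c
  | acba

bc->a; ca->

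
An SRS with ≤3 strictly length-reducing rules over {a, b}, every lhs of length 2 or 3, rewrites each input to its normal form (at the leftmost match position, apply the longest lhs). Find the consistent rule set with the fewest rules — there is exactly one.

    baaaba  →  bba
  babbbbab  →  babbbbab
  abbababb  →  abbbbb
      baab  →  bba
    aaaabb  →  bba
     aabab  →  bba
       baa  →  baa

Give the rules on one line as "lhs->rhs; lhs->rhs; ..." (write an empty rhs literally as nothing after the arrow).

  | baaaba => babaa => bba
  | babbbbab
  | abbababb => abbbbb
  | baab => bba

aab->ba; aba->b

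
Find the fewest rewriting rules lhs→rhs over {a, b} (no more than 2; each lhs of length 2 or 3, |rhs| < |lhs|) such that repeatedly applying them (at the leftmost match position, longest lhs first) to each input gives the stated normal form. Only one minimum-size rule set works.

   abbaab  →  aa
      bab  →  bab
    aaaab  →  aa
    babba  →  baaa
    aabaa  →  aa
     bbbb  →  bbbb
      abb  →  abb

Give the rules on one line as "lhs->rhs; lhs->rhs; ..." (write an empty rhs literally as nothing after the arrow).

aab->; bba->aa

  | abbaab => aaaab => aa
  | bab
  | aaaab => aa
  | babba => baaa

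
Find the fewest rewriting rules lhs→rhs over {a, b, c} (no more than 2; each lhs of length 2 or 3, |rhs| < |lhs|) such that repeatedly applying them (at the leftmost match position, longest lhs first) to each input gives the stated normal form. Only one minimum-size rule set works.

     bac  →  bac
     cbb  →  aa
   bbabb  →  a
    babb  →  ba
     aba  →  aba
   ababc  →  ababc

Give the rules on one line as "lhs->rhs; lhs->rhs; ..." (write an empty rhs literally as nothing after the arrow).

bb->; cbb->aa

  | bac
  | cbb => aa
  | bbabb => abb => a
  | babb => ba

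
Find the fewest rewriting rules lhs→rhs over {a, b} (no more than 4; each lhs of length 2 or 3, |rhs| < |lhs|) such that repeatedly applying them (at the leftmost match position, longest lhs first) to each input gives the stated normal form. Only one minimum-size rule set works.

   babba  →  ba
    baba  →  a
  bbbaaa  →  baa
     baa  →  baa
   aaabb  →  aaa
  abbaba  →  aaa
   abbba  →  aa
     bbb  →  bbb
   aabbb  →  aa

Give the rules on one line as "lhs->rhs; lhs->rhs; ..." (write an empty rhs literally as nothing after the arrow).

ab->a; bab->; bba->

  | babba => ba
  | baba => a
  | bbbaaa => baa
  | baa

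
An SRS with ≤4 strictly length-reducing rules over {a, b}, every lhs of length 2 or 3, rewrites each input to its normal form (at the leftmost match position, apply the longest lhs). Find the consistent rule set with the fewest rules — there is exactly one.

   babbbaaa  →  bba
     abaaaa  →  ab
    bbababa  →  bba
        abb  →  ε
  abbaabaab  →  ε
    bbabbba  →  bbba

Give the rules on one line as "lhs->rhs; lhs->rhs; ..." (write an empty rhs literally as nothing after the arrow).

  | babbbaaa => bbaaa => bbaa => bba
  | abaaaa => abaaa => abaa => aba => ab
  | bbababa => bbabba => bba
  | abb => ε

aa->a; aba->ab; abb->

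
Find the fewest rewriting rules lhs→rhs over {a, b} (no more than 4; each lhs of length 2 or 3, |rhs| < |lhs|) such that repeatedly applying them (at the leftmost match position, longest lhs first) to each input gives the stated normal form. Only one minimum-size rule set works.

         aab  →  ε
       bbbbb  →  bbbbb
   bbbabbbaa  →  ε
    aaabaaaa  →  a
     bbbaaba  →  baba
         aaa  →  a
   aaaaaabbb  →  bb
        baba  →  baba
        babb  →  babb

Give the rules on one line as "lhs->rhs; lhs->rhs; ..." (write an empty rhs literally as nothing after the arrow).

aa->a; aab->; bba->

  | aab => ε
  | bbbbb
  | bbbabbbaa => bbbbaa => bba => ε
  | aaabaaaa => aabaaaa => aaaa => aaa => aa => a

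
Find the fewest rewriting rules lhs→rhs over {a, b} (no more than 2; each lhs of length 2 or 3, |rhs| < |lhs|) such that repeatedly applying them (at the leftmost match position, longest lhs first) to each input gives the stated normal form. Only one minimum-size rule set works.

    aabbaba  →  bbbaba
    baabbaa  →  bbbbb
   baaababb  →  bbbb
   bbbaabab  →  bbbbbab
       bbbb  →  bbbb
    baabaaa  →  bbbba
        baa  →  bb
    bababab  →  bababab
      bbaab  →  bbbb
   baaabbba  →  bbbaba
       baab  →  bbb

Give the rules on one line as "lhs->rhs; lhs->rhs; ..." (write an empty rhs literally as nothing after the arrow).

  | aabbaba => bbbaba
  | baabbaa => bbbbaa => bbbbb
  | baaababb => bbababb => bbabba => bbbaa => bbbb
  | bbbaabab => bbbbbab

aa->b; abb->ba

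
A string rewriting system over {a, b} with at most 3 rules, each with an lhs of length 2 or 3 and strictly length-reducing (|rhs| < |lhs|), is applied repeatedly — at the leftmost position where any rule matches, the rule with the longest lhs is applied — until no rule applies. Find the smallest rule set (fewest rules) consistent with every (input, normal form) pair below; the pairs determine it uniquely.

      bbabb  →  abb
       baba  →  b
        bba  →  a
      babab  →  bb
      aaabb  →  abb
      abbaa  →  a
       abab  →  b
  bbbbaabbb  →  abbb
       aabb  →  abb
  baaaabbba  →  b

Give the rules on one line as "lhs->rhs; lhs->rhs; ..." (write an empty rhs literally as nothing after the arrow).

  | bbabb => abb
  | baba => b
  | bba => a
  | babab => bb

aa->a; aba->; bba->a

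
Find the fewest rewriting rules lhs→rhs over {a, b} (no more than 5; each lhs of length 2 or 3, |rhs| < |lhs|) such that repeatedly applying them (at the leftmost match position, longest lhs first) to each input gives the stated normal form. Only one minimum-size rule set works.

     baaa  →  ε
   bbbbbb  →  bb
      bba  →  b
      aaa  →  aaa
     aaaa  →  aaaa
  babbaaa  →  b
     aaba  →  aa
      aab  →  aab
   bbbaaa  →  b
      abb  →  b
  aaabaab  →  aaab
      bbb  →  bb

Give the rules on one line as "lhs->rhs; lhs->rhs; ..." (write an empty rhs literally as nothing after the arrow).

abb->b; ba->; baa->ba; bbb->bb

  | baaa => baa => ba => ε
  | bbbbbb => bbbbb => bbbb => bbb => bb
  | bba => b
  | aaa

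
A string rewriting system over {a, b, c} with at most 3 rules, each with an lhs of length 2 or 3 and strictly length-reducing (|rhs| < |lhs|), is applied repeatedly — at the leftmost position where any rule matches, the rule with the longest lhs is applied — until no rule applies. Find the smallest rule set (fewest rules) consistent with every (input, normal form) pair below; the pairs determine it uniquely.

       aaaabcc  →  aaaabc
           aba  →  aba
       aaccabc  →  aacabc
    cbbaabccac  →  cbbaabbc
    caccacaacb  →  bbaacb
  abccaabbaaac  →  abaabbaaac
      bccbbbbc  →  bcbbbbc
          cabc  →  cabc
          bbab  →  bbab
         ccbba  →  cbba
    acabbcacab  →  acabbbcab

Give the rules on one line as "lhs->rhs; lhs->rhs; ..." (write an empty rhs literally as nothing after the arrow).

caa->aa; cac->bc; cc->c

  | aaaabcc => aaaabc
  | aba
  | aaccabc => aacabc
  | cbbaabccac => cbbaabcac => cbbaabbc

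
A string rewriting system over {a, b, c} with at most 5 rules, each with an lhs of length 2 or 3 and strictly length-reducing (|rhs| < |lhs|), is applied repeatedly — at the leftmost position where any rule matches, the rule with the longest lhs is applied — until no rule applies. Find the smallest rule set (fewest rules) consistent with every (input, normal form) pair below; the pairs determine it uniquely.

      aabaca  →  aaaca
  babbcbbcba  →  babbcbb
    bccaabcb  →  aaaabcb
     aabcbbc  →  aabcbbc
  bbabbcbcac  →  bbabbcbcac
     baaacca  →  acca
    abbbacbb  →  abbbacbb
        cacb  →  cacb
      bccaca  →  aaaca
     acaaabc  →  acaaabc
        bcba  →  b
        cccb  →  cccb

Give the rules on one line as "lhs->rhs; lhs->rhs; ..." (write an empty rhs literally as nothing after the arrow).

aba->aa; baa->; bcc->aa; cba->

  | aabaca => aaaca
  | babbcbbcba => babbcbb
  | bccaabcb => aaaabcb
  | aabcbbc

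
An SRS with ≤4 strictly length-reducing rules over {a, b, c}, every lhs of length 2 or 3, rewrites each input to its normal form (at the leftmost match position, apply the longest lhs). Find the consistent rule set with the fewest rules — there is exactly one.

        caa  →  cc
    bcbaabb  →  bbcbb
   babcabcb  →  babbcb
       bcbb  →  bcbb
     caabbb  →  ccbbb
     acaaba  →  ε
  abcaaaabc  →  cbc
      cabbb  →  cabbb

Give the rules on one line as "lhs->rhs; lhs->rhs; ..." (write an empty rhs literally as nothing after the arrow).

  | caa => cc
  | bcbaabb => bbaabb => bbcbb
  | babcabcb => babbcb
  | bcbb

aa->c; aba->; bca->b; cba->ba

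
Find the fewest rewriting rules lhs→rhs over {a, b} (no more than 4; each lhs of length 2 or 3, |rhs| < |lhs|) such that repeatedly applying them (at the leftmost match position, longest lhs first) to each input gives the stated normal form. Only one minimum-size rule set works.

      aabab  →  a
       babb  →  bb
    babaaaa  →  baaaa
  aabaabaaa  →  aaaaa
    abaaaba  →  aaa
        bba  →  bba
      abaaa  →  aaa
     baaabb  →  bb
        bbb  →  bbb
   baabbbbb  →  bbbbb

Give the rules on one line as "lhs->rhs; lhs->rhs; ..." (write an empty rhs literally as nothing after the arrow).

ab->; abb->bb; bab->b

  | aabab => aab => a
  | babb => bb
  | babaaaa => baaaa
  | aabaabaaa => aaabaaa => aaaaa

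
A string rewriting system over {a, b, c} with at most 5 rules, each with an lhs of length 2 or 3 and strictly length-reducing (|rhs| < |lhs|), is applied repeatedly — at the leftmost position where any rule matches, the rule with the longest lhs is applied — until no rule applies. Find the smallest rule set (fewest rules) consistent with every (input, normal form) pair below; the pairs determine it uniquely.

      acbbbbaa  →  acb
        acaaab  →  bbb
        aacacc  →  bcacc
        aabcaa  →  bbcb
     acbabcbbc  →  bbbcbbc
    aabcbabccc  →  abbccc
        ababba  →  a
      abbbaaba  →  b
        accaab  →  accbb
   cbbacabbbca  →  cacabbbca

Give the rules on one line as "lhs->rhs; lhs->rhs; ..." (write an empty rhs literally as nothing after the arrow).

aa->b; ba->a; bba->a; cba->ab

  | acbbbbaa => acbbaa => acaa => acb
  | acaaab => acbab => aabb => bbb
  | aacacc => bcacc
  | aabcaa => bbcaa => bbcb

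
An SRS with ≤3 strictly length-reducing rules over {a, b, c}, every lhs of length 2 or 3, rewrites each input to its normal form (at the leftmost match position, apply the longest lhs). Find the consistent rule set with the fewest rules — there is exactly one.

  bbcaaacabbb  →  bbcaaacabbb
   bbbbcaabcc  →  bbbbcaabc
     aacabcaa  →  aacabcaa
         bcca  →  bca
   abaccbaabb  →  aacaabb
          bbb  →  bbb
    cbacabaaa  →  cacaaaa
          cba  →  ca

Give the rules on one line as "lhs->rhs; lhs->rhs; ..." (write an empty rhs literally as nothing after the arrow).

ba->a; cc->c

  | bbcaaacabbb
  | bbbbcaabcc => bbbbcaabc
  | aacabcaa
  | bcca => bca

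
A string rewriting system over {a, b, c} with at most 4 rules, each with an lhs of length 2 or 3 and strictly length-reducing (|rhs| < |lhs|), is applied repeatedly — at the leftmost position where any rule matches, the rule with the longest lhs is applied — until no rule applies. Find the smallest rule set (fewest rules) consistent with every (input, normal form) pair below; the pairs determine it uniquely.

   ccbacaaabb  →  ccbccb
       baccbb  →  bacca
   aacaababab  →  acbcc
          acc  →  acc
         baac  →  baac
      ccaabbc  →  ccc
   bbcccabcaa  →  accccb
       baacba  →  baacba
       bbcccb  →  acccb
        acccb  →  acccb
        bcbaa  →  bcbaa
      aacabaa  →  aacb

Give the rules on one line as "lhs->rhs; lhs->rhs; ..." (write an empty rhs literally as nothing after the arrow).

ab->c; bb->a; caa->b

  | ccbacaaabb => ccbababb => ccbcabb => ccbccb
  | baccbb => bacca
  | aacaababab => aabbabab => acbabab => acbcab => acbcc
  | acc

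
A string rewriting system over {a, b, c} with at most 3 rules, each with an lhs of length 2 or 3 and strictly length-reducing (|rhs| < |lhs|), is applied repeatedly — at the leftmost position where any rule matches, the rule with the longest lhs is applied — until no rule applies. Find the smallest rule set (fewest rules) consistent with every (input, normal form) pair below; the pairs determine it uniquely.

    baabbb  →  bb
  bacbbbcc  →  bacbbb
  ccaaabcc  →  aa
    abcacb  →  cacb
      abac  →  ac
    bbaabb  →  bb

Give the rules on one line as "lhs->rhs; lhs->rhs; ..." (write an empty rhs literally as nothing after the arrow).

ab->; cc->

  | baabbb => babb => bb
  | bacbbbcc => bacbbb
  | ccaaabcc => aaabcc => aacc => aa
  | abcacb => cacb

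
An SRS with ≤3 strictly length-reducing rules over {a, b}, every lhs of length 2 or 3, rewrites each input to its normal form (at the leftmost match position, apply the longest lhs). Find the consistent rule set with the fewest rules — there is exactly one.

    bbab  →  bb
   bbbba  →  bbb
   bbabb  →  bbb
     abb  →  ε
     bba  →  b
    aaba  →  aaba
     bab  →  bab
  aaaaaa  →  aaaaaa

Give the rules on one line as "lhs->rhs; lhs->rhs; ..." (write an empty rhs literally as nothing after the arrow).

  | bbab => bb
  | bbbba => bbb
  | bbabb => bbb
  | abb => ε

abb->; bba->b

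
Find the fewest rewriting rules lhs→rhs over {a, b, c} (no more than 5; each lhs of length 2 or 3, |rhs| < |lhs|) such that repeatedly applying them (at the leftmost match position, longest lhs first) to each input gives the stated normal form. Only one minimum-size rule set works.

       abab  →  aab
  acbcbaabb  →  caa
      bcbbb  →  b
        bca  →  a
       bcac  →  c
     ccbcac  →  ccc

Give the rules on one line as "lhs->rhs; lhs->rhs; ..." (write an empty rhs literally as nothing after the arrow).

  | abab => aab
  | acbcbaabb => cbcbaabb => cbaabb => caabb => caa
  | bcbbb => bbb => b
  | bca => a

ac->c; ba->a; bb->; bc->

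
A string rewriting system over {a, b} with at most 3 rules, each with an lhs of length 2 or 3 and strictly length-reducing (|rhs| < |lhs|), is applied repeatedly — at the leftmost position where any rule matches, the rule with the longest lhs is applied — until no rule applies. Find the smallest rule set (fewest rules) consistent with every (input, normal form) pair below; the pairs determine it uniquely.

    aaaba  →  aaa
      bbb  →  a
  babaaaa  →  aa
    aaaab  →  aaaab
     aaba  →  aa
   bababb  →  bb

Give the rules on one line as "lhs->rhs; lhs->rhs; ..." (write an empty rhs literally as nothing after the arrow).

  | aaaba => aaa
  | bbb => a
  | babaaaa => baaaa => aa
  | aaaab

ba->; baa->; bbb->a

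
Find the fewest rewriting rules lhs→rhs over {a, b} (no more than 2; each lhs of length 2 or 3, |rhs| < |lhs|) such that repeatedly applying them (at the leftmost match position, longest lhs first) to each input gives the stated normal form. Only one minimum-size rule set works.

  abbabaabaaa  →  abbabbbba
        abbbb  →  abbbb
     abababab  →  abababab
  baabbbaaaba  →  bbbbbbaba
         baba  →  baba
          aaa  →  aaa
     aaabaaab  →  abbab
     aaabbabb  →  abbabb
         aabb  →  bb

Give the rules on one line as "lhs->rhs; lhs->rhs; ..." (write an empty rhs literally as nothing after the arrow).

aab->b; baa->bb

  | abbabaabaaa => abbabbbaaa => abbabbbba
  | abbbb
  | abababab
  | baabbbaaaba => bbbbbaaaba => bbbbbbaba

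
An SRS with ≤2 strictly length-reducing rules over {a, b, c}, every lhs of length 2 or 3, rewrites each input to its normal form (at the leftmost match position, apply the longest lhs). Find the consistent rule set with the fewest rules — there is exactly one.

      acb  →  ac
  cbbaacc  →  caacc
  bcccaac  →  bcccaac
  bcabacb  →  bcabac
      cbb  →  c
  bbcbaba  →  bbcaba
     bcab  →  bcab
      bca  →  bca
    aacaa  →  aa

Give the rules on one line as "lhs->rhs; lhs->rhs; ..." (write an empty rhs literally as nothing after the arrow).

  | acb => ac
  | cbbaacc => cbaacc => caacc
  | bcccaac
  | bcabacb => bcabac

aca->; cb->c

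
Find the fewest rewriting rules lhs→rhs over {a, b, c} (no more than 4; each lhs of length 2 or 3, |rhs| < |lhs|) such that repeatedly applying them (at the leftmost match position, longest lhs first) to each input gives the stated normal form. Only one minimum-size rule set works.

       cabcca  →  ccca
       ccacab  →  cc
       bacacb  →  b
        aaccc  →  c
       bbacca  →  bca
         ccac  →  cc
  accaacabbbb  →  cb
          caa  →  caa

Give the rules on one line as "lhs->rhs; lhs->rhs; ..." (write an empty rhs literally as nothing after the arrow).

ab->; ac->; bb->b

  | cabcca => ccca
  | ccacab => ccab => cc
  | bacacb => bacb => bb => b
  | aaccc => acc => c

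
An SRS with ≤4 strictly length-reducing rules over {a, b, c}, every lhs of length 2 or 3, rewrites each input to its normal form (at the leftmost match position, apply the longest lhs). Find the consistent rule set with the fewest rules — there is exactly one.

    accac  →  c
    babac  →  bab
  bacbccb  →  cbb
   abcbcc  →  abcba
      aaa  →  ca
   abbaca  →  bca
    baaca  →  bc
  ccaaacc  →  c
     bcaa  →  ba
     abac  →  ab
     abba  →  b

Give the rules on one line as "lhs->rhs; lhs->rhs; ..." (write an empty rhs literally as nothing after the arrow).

  | accac => cac => c
  | babac => bab
  | bacbccb => bbccb => bbab => cbb
  | abcbcc => abcba

aa->c; ac->; bba->cb; cc->a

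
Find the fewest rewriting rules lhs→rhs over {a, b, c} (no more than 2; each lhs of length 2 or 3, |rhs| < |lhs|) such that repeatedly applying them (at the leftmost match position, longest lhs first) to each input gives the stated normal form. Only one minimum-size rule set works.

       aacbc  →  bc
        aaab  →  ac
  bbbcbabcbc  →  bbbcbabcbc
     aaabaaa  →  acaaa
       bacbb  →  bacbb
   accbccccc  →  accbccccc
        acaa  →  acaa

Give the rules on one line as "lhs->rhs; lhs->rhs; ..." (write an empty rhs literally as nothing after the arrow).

  | aacbc => bc
  | aaab => ac
  | bbbcbabcbc
  | aaabaaa => acaaa

aab->c; aac->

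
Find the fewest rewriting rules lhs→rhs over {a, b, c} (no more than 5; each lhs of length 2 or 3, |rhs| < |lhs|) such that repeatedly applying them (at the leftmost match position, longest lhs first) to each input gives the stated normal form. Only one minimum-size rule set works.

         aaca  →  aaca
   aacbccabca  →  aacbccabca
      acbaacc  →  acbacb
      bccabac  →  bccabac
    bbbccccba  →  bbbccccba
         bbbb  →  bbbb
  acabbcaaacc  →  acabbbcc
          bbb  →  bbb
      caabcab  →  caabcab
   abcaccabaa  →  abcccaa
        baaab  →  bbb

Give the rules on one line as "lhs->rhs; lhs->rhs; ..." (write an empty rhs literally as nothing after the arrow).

aaa->b; acc->cb; bab->c; bcb->bb

  | aaca
  | aacbccabca
  | acbaacc => acbacb
  | bccabac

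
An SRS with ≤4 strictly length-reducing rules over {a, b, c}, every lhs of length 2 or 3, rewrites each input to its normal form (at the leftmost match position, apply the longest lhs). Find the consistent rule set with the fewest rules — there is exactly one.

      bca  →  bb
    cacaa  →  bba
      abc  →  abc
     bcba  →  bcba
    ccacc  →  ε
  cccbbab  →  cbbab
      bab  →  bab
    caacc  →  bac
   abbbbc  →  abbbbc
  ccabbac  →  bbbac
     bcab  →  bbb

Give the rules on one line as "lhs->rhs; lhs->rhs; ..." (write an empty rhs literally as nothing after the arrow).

  | bca => bb
  | cacaa => bcaa => bba
  | abc
  | bcba

bcc->; ca->b; cc->c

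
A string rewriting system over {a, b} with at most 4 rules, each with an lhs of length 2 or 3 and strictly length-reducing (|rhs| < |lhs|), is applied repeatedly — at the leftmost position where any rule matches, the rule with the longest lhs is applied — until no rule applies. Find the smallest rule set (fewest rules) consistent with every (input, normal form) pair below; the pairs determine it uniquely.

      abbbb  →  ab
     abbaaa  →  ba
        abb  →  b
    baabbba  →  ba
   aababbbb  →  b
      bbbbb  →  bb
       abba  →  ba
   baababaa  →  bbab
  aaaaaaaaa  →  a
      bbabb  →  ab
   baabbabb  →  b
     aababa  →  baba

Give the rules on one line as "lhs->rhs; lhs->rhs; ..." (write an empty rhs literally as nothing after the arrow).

aa->; abb->b; bbb->ab

  | abbbb => bbb => ab
  | abbaaa => baaa => ba
  | abb => b
  | baabbba => bbbba => abba => ba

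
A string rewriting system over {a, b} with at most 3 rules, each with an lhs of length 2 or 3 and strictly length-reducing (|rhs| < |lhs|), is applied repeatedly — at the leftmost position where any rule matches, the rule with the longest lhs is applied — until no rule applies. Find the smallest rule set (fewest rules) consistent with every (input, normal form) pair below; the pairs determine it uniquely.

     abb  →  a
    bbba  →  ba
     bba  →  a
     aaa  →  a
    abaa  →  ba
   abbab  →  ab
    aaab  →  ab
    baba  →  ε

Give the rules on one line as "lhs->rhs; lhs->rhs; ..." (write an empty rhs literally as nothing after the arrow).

  | abb => a
  | bbba => ba
  | bba => a
  | aaa => aa => a

aa->a; aba->b; bb->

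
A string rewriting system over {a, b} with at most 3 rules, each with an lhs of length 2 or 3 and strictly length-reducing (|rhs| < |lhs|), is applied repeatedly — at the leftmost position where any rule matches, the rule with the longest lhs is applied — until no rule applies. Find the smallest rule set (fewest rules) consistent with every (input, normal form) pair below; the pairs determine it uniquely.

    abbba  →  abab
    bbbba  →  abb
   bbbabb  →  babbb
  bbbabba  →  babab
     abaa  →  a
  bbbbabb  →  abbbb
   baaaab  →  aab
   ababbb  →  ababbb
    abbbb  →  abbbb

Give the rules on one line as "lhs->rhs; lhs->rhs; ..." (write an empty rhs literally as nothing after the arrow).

baa->; bba->ab

  | abbba => abab
  | bbbba => bbab => abb
  | bbbabb => babbb
  | bbbabba => babbba => babab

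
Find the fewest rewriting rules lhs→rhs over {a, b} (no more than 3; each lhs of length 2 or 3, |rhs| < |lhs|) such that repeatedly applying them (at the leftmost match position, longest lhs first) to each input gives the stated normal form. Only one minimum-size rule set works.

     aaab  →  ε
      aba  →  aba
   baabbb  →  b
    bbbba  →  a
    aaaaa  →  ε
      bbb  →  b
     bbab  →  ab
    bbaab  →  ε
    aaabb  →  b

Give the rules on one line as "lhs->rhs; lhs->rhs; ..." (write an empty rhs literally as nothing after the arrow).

  | aaab => bb => ε
  | aba
  | baabbb => bbbbb => bbb => b
  | bbbba => bba => a

aa->b; aaa->b; bb->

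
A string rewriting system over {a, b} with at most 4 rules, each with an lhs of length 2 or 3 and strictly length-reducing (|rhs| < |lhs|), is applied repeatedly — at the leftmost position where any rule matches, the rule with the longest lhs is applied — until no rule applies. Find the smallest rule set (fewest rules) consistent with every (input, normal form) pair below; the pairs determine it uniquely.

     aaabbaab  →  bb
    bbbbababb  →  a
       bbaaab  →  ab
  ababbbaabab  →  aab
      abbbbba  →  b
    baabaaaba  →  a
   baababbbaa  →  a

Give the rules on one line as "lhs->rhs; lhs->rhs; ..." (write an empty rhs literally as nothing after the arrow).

aaa->b; ba->a; baa->a; bbb->a

  | aaabbaab => bbbaab => aaab => bb
  | bbbbababb => abababb => aababb => aaabb => bbb => a
  | bbaaab => baab => ab
  | ababbbaabab => aabbbaabab => aaaaabab => baabab => abab => aab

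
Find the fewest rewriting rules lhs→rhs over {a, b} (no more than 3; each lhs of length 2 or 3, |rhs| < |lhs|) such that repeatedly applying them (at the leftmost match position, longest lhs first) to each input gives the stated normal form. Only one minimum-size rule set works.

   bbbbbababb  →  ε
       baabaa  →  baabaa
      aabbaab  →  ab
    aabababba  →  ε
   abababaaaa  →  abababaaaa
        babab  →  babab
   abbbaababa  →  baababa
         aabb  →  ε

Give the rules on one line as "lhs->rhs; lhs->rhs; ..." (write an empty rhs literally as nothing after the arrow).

  | bbbbbababb => bbbababb => bababb => babbb => bbbb => bb => ε
  | baabaa
  | aabbaab => abbaab => bbaab => ab
  | aabababba => aababbba => aabbbba => abbbba => bbbba => bba => ε

abb->bb; bb->; bba->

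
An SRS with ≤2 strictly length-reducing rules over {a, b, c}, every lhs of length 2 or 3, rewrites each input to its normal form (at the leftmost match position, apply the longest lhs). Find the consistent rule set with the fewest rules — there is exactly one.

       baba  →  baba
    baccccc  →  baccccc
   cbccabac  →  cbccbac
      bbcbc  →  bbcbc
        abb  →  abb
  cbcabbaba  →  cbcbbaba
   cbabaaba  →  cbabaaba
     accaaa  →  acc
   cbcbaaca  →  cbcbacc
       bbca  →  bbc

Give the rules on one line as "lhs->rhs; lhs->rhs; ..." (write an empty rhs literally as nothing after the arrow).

  | baba
  | baccccc
  | cbccabac => cbccbac
  | bbcbc

aca->cc; ca->c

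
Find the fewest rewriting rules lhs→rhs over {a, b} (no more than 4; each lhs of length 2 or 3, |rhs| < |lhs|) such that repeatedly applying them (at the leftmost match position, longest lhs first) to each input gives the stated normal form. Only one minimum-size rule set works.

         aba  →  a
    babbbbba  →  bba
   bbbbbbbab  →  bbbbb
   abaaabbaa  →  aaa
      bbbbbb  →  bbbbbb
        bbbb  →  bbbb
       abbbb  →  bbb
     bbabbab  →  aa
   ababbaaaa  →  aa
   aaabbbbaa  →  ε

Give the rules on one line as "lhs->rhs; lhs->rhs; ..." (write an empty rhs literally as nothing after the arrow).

  | aba => a
  | babbbbba => aabbbba => abbba => bba
  | bbbbbbbab => bbbbbbaa => bbbbb
  | abaaabbaa => aaabbaa => aabaa => aaa

ab->; baa->; bab->aa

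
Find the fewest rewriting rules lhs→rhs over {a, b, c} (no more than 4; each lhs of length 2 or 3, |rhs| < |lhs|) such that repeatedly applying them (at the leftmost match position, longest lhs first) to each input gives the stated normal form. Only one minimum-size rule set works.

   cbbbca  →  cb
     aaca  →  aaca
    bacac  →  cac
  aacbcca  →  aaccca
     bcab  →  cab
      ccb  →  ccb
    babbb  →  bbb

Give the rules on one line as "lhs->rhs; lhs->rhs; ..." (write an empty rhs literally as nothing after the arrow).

  | cbbbca => cbba => cb
  | aaca
  | bacac => cac
  | aacbcca => aaccca

ba->; bbc->b; bc->c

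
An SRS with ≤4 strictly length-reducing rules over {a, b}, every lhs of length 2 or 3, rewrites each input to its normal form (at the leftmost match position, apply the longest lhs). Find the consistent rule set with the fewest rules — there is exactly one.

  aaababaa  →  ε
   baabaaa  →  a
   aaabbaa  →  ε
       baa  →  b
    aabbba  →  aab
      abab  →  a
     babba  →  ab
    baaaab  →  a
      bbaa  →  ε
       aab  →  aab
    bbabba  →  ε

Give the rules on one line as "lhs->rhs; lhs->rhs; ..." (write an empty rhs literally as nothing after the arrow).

aaa->; abb->a; ba->b; bb->a

  | aaababaa => babaa => bbaa => aaa => ε
  | baabaaa => babaaa => bbaaa => aaaa => a
  | aaabbaa => bbaa => aaa => ε
  | baa => ba => b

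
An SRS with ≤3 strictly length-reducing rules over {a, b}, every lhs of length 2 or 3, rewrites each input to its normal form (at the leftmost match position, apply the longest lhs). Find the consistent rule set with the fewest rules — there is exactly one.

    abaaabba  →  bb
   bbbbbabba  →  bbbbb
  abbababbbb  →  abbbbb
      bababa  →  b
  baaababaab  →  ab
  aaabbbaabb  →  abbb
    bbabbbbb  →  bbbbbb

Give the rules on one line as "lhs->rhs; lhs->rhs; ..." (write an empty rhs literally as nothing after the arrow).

aa->b; ba->a; bba->b

  | abaaabba => aaaabba => baabba => aabba => bbba => bb
  | bbbbbabba => bbbbbba => bbbbb
  | abbababbbb => abbabbbb => abbbbb
  | bababa => ababa => aaba => bba => b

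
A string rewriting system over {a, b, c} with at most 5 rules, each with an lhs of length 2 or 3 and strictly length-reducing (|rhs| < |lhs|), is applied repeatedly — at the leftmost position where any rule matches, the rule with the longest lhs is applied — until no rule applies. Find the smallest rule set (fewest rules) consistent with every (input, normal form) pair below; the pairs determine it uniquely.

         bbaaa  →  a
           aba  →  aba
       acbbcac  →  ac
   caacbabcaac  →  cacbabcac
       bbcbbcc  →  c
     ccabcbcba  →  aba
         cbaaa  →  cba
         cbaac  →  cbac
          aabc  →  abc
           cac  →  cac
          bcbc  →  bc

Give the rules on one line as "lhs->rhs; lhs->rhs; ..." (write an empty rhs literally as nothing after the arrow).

aa->a; bb->; bcb->b; cc->

  | bbaaa => aaa => aa => a
  | aba
  | acbbcac => accac => aac => ac
  | caacbabcaac => cacbabcaac => cacbabcac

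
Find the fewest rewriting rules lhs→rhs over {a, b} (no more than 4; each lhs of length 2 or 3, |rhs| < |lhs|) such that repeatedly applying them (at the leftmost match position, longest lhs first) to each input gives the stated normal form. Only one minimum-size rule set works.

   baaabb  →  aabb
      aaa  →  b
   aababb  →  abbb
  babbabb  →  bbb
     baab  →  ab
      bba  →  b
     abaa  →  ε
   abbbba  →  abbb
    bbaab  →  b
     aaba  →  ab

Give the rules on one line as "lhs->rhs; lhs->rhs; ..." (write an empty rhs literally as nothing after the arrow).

aaa->b; aba->b; ba->

  | baaabb => aabb
  | aaa => b
  | aababb => abbb
  | babbabb => bbabb => bbb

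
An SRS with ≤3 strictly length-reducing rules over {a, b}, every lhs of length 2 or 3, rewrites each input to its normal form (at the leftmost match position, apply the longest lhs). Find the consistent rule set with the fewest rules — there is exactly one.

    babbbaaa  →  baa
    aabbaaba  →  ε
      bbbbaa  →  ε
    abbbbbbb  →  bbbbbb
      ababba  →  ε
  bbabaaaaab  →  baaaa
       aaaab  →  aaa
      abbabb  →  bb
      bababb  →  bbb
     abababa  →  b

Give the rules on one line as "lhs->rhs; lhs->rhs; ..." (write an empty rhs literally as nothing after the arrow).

  | babbbaaa => bbbaaa => baa
  | aabbaaba => abaaba => aba => ε
  | bbbbaa => bba => ε
  | abbbbbbb => bbbbbb

ab->; aba->; bba->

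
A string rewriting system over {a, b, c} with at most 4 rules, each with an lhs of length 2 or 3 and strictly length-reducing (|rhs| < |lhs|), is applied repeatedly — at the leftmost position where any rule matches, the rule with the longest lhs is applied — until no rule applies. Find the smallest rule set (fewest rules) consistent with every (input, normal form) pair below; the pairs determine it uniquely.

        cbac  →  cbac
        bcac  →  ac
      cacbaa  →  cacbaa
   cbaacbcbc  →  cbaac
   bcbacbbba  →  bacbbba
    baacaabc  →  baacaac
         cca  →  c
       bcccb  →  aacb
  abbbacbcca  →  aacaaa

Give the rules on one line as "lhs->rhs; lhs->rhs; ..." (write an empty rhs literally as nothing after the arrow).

ab->a; bc->; bcc->aa; cca->c

  | cbac
  | bcac => ac
  | cacbaa
  | cbaacbcbc => cbaacbc => cbaac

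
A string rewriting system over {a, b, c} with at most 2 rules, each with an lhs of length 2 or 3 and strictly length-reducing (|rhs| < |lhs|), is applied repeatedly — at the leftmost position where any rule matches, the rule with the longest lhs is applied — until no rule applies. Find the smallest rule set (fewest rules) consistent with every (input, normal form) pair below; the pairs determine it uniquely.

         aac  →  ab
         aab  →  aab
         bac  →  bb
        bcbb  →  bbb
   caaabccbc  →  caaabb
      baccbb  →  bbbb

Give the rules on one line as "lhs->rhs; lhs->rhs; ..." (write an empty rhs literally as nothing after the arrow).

ac->b; bc->b

  | aac => ab
  | aab
  | bac => bb
  | bcbb => bbb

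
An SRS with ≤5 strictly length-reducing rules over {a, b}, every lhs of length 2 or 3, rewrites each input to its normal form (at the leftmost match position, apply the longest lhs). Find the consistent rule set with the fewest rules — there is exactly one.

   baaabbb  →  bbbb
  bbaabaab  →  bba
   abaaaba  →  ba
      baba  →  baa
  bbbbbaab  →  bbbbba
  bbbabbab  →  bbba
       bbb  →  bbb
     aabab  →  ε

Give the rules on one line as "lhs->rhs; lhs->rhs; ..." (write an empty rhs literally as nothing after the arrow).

aaa->; ab->; aba->ab; bab->ba

  | baaabbb => bbbb
  | bbaabaab => bbaabab => bbaabb => bbab => bba
  | abaaaba => abaaba => ababa => abba => ba
  | baba => baa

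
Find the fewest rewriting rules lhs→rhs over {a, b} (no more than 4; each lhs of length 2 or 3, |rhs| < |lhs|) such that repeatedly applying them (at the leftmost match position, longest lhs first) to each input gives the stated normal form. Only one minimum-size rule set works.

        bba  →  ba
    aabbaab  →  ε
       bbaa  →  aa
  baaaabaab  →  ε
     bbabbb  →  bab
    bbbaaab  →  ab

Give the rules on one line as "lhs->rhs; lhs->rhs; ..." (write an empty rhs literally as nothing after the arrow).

  | bba => ba
  | aabbaab => baab => aab => ε
  | bbaa => baa => aa
  | baaaabaab => aaaabaab => aabaab => aab => ε

aaa->a; aab->; baa->aa; bb->b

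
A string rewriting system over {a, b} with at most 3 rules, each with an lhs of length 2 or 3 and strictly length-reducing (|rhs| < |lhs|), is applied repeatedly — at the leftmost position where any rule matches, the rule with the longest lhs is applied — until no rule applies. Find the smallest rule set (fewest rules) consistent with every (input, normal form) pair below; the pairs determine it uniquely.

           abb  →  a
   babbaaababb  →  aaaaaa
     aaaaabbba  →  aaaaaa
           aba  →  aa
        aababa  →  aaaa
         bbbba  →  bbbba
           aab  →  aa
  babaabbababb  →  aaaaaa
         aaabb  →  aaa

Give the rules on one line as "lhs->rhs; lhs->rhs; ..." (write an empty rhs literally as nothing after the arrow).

ab->a; bab->aa

  | abb => ab => a
  | babbaaababb => aabaaababb => aaaaababb => aaaaaabb => aaaaaab => aaaaaa
  | aaaaabbba => aaaaabba => aaaaaba => aaaaaa
  | aba => aa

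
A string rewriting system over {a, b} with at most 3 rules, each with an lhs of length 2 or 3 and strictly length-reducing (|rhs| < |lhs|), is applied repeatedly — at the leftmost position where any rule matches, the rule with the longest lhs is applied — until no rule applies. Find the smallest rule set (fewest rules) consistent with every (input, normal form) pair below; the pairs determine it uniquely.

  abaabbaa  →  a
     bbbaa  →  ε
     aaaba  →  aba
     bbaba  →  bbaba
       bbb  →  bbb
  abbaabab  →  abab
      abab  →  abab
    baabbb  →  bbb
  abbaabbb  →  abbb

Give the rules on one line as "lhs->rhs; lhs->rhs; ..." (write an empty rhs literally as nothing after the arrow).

aa->; baa->aa

  | abaabbaa => aaabbaa => abbaa => abaa => aaa => a
  | bbbaa => bbaa => baa => aa => ε
  | aaaba => aba
  | bbaba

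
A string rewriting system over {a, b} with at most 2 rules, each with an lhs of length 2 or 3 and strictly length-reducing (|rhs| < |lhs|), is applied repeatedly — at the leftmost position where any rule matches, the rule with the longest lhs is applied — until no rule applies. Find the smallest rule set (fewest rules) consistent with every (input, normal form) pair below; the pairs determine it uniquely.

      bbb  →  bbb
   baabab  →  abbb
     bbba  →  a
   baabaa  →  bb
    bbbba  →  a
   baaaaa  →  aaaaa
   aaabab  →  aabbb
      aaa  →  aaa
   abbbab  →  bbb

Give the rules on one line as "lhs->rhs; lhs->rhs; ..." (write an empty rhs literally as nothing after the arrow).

aba->bb; ba->a

  | bbb
  | baabab => aabab => abbb
  | bbba => bba => ba => a
  | baabaa => aabaa => abba => aba => bb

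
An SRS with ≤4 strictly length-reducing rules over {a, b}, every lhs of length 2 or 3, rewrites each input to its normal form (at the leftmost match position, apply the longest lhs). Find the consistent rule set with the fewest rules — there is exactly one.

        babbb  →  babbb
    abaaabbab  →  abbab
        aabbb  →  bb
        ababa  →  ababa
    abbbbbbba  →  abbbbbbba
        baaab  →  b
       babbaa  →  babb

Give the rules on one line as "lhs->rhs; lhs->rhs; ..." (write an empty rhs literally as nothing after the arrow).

  | babbb
  | abaaabbab => abaabbab => abbab
  | aabbb => bb
  | ababa

aa->; aaa->aa; aab->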